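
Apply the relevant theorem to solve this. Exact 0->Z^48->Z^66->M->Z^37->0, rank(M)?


Alt sum=0:
(-1)^0*48 + (-1)^1*66 + (-1)^2*? + (-1)^3*37=0
rank(M)=55


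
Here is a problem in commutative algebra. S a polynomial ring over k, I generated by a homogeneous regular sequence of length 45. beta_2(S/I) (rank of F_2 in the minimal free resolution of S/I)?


Regular sequence => Koszul complex is the minimal free resolution.
Syz_1 minimally generated by Koszul relations f_i*e_j - f_j*e_i (i<j): mu(Syz_1) = beta_2 = C(m,2) = m(m-1)/2
m=45
45*44/2 = 990


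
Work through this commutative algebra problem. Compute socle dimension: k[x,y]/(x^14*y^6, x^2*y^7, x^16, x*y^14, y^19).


Socle = ann(m) = span of standard monomials u with x*u, y*u in I (staircase corners).
Minimal generators: x^16, x^14*y^6, x^2*y^7, x*y^14, y^19
Corners: y^18, xy^13, x^13y^6, x^15y^5
Socle dim=4


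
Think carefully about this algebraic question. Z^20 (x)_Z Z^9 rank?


rank(M(x)N) = rank(M)*rank(N)
20*9 = 180


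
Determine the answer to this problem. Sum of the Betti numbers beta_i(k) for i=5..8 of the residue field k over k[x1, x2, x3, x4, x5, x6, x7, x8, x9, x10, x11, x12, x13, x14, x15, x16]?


Koszul resolution: beta_i(k)=C(n,i), n=16
C(16,5)=4368, C(16,6)=8008, C(16,7)=11440, C(16,8)=12870
Sum=36686


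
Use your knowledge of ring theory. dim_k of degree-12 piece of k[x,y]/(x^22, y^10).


k[x,y], I = (x^22, y^10), d = 12
Need i < 22 and d-i < 10.
Range: 3 <= i <= 12.
H(12) = 10


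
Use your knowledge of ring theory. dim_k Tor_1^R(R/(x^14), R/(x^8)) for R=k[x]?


Tor_1(R/I,R/J)=(I cap J)/IJ=(x^14)/(x^22)
dim=22-14=min(14,8)=8


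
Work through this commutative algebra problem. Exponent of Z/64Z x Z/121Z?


Exponent = lcm of the cyclic orders; pairwise coprime => product.
2^6*11^2=64*121=7744


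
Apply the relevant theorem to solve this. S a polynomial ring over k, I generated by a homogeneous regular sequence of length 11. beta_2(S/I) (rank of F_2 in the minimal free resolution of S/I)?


Regular sequence => Koszul complex is the minimal free resolution.
Syz_1 minimally generated by Koszul relations f_i*e_j - f_j*e_i (i<j): mu(Syz_1) = beta_2 = C(m,2) = m(m-1)/2
m=11
11*10/2 = 55


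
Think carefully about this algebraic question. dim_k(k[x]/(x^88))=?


Basis: 1,x,...,x^87
dim=88


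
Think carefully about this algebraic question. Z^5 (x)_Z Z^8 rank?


rank(M(x)N) = rank(M)*rank(N)
5*8 = 40


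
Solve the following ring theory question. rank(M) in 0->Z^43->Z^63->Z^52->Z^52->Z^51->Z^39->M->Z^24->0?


Alt sum=0:
(-1)^0*43 + (-1)^1*63 + (-1)^2*52 + (-1)^3*52 + (-1)^4*51 + (-1)^5*39 + (-1)^6*? + (-1)^7*24=0
rank(M)=32


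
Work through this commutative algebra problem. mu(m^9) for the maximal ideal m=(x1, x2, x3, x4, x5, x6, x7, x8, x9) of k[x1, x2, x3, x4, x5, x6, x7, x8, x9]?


Graded Nakayama: mu(m^d) = dim_k (m^d/m^(d+1)) = #degree-9 monomials in 9 vars
C(n+d-1,d)=C(17,9)=24310


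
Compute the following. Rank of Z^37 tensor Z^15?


rank(M(x)N) = rank(M)*rank(N)
37*15 = 555


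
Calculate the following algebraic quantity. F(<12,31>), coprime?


gcd(12,31)=1 => F=ab-a-b=12*31-12-31=372-43=329


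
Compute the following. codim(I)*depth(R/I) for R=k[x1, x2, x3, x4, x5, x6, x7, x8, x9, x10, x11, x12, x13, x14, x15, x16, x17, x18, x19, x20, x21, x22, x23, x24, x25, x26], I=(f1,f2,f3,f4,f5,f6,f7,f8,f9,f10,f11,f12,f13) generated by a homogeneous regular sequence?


codim=13, depth=dim(R/I)=26-13=13
Product=13*13=169


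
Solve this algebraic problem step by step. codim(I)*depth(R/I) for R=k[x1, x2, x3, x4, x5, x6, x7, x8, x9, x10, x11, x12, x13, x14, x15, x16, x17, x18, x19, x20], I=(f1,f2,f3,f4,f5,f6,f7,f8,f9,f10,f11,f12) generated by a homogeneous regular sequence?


codim=12, depth=dim(R/I)=20-12=8
Product=12*8=96


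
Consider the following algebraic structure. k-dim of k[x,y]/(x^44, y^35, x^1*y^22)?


k[x,y]/I, I = (x^44, y^35, x^1*y^22)
Rect: 44x35=1540. Corner: (44-1)x(35-22)=559.
dim = 1540-559 = 981


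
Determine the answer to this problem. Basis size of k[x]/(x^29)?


Basis: 1,x,...,x^28
dim=29


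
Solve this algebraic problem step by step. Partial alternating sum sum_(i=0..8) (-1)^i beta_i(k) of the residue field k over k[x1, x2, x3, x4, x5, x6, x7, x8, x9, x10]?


Koszul resolution: beta_i(k)=C(n,i), n=10
sum_(i=0..p) (-1)^i C(n,i) = (-1)^p C(n-1,p)
(-1)^8*C(9,8) = (-1)^8*9 = 9


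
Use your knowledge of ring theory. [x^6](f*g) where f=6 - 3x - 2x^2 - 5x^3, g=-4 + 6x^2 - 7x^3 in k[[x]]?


[x^6] = sum a_i*b_j, i+j=6
  -5*-7=35
Sum=35


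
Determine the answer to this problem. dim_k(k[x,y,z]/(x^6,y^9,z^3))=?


Basis: x^iy^jz^k, i<6,j<9,k<3
6*9*3=162


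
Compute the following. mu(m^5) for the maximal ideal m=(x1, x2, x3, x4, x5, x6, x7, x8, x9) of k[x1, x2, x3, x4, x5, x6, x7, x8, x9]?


Graded Nakayama: mu(m^d) = dim_k (m^d/m^(d+1)) = #degree-5 monomials in 9 vars
C(n+d-1,d)=C(13,5)=1287


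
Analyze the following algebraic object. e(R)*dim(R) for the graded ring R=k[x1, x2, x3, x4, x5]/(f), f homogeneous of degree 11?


e(R)=deg(f)=11, dim(R)=5-1=4
e*dim=11*4=44


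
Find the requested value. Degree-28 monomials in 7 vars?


C(d+n-1,n-1)=C(34,6)=1344904


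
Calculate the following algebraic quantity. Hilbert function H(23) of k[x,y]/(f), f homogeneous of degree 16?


H(t)=d for t>=d-1.
d=16, t=23
H(23)=16


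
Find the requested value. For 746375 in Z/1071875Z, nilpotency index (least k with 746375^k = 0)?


746375^k mod 1071875:
k=1: 746375
k=2: 765625
k=3: 0
First zero at k = 3


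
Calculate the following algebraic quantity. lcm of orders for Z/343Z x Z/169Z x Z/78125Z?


Exponent = lcm of the cyclic orders; pairwise coprime => product.
7^3*13^2*5^7=343*169*78125=4528671875


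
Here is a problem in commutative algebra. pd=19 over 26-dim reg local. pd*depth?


pd+depth=26
depth=26-19=7
pd*depth=19*7=133


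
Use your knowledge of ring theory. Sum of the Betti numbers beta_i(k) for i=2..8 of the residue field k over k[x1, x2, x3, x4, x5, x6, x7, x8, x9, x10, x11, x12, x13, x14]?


Koszul resolution: beta_i(k)=C(n,i), n=14
C(14,2)=91, C(14,3)=364, C(14,4)=1001, C(14,5)=2002, C(14,6)=3003, C(14,7)=3432, C(14,8)=3003
Sum=12896


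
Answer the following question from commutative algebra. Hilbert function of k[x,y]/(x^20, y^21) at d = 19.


k[x,y], I = (x^20, y^21), d = 19
Need i < 20 and d-i < 21.
Range: 0 <= i <= 19.
H(19) = 20


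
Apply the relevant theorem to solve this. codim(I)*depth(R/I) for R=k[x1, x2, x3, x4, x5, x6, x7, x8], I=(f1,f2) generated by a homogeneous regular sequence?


codim=2, depth=dim(R/I)=8-2=6
Product=2*6=12


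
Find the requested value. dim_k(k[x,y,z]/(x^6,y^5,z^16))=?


Basis: x^iy^jz^k, i<6,j<5,k<16
6*5*16=480


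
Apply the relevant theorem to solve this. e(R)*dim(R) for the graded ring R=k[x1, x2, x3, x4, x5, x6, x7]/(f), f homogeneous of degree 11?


e(R)=deg(f)=11, dim(R)=7-1=6
e*dim=11*6=66


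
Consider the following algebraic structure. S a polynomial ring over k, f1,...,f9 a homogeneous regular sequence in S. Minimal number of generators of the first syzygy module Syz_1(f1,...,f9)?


Regular sequence => Koszul complex is the minimal free resolution.
Syz_1 minimally generated by Koszul relations f_i*e_j - f_j*e_i (i<j): mu(Syz_1) = beta_2 = C(m,2) = m(m-1)/2
m=9
9*8/2 = 36


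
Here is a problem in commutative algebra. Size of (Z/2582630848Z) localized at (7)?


7-primary part: 2582630848=7^9*64
Size=7^9=40353607


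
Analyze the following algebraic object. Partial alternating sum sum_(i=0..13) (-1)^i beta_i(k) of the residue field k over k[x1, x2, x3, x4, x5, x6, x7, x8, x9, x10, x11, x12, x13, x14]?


Koszul resolution: beta_i(k)=C(n,i), n=14
sum_(i=0..p) (-1)^i C(n,i) = (-1)^p C(n-1,p)
(-1)^13*C(13,13) = (-1)^13*1 = -1


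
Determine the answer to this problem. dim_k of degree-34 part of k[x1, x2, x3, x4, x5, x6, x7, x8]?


C(d+n-1,n-1)=C(41,7)=22481940


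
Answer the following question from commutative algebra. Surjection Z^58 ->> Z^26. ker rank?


rank(ker) = 58-26 = 32


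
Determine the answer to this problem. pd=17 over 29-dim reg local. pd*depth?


pd+depth=29
depth=29-17=12
pd*depth=17*12=204


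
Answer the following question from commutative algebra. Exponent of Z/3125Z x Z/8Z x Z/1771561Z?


Exponent = lcm of the cyclic orders; pairwise coprime => product.
5^5*2^3*11^6=3125*8*1771561=44289025000


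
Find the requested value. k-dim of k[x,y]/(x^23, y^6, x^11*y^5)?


k[x,y]/I, I = (x^23, y^6, x^11*y^5)
Rect: 23x6=138. Corner: (23-11)x(6-5)=12.
dim = 138-12 = 126


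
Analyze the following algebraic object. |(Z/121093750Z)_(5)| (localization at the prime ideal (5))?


5-primary part: 121093750=5^9*62
Size=5^9=1953125


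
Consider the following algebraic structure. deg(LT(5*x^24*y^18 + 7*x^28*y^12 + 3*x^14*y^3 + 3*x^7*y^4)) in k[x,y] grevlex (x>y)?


LT: 5*x^24*y^18
deg_x=24, deg_y=18
Total=24+18=42


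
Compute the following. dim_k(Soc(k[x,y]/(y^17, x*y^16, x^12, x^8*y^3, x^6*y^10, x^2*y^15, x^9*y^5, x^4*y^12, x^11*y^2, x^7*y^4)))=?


Socle = ann(m) = span of standard monomials u with x*u, y*u in I (staircase corners).
Redundant generators: x^9*y^5
Minimal generators: x^12, x^11*y^2, x^8*y^3, x^7*y^4, x^6*y^10, x^4*y^12, x^2*y^15, x*y^16, y^17
Corners: y^16, xy^15, x^3y^14, x^5y^11, x^6y^9, x^7y^3, x^10y^2, x^11y
Socle dim=8


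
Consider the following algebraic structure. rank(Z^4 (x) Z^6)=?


rank(M(x)N) = rank(M)*rank(N)
4*6 = 24


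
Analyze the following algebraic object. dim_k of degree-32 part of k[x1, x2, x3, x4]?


C(d+n-1,n-1)=C(35,3)=6545


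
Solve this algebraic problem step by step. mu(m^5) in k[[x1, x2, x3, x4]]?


C(n+d-1,d)=C(8,5)=56


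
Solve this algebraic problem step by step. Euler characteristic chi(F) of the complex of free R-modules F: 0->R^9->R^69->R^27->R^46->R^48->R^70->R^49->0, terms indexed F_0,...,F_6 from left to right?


chi = sum (-1)^i * rank:
(-1)^0*9=9
(-1)^1*69=-69
(-1)^2*27=27
(-1)^3*46=-46
(-1)^4*48=48
(-1)^5*70=-70
(-1)^6*49=49
chi=-52


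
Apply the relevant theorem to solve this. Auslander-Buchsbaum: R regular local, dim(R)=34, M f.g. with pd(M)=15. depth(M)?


pd+depth=depth(R)=34
depth=34-15=19


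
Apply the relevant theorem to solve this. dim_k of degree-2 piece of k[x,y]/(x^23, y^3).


k[x,y], I = (x^23, y^3), d = 2
Need i < 23 and d-i < 3.
Range: 0 <= i <= 2.
H(2) = 3


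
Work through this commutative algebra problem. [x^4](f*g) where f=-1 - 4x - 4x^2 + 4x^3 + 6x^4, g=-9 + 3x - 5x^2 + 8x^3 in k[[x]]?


[x^4] = sum a_i*b_j, i+j=4
  -4*8=-32
  -4*-5=20
  4*3=12
  6*-9=-54
Sum=-54


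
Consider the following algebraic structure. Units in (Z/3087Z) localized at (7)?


Local ring = Z/343Z.
phi(343) = 7^2*(7-1) = 294


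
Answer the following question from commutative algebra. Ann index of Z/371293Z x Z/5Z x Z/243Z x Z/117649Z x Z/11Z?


Exponent = lcm of the cyclic orders; pairwise coprime => product.
13^5*5^1*3^5*7^6*11^1=371293*5*243*117649*11=583813273348305


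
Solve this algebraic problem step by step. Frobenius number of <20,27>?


gcd(20,27)=1 => F=ab-a-b=20*27-20-27=540-47=493


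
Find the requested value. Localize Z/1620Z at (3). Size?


3-primary part: 1620=3^4*20
Size=3^4=81


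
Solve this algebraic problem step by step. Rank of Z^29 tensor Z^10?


rank(M(x)N) = rank(M)*rank(N)
29*10 = 290


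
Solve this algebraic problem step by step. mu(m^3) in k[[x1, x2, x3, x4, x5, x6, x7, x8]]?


C(n+d-1,d)=C(10,3)=120


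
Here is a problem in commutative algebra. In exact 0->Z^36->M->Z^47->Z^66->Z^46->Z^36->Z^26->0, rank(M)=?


Alt sum=0:
(-1)^0*36 + (-1)^1*? + (-1)^2*47 + (-1)^3*66 + (-1)^4*46 + (-1)^5*36 + (-1)^6*26=0
rank(M)=53


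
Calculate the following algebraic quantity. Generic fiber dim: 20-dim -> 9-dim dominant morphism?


dim(fiber)=dim(X)-dim(Y)=20-9=11


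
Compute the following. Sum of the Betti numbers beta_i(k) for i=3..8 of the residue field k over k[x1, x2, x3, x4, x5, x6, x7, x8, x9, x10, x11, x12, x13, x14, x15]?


Koszul resolution: beta_i(k)=C(n,i), n=15
C(15,3)=455, C(15,4)=1365, C(15,5)=3003, C(15,6)=5005, C(15,7)=6435, C(15,8)=6435
Sum=22698


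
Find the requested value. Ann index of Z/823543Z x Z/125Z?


Exponent = lcm of the cyclic orders; pairwise coprime => product.
7^7*5^3=823543*125=102942875


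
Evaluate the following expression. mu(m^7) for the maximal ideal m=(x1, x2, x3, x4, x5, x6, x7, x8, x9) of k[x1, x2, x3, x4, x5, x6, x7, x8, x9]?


Graded Nakayama: mu(m^d) = dim_k (m^d/m^(d+1)) = #degree-7 monomials in 9 vars
C(n+d-1,d)=C(15,7)=6435


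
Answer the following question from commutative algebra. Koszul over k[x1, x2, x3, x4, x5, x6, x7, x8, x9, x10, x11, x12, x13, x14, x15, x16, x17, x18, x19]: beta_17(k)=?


C(n,i)=C(19,17)=171


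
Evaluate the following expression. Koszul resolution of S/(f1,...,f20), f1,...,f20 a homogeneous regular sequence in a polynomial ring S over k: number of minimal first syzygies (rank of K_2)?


Regular sequence => Koszul complex is the minimal free resolution.
Syz_1 minimally generated by Koszul relations f_i*e_j - f_j*e_i (i<j): mu(Syz_1) = beta_2 = C(m,2) = m(m-1)/2
m=20
20*19/2 = 190


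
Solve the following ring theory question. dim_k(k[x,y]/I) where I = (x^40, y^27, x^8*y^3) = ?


k[x,y]/I, I = (x^40, y^27, x^8*y^3)
Rect: 40x27=1080. Corner: (40-8)x(27-3)=768.
dim = 1080-768 = 312


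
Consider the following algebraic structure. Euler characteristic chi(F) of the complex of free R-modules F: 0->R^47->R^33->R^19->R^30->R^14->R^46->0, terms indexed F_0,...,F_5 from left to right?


chi = sum (-1)^i * rank:
(-1)^0*47=47
(-1)^1*33=-33
(-1)^2*19=19
(-1)^3*30=-30
(-1)^4*14=14
(-1)^5*46=-46
chi=-29


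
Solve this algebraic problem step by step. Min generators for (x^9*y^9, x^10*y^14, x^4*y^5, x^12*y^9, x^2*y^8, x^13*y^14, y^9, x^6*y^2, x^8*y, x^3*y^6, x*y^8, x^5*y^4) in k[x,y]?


Remove redundant (divisible by others).
x^13*y^14 redundant.
x^12*y^9 redundant.
x^9*y^9 redundant.
x^10*y^14 redundant.
x^2*y^8 redundant.
Min: x^8*y, x^6*y^2, x^5*y^4, x^4*y^5, x^3*y^6, x*y^8, y^9
Count=7


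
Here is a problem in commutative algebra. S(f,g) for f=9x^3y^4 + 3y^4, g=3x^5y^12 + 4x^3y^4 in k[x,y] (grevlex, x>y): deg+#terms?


LT(f)=9x^3y^4, LT(g)=3x^5y^12
lcm(LM)=x^5y^12
S(f,g) (scaled by 27 to clear denominators) = 3x^2y^8*f - 9*g = 9x^2y^12 - 36x^3y^4
2 terms, deg 14.
14+2=16


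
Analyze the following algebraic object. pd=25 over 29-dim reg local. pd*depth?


pd+depth=29
depth=29-25=4
pd*depth=25*4=100


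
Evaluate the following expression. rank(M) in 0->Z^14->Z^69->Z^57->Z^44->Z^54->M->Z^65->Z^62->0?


Alt sum=0:
(-1)^0*14 + (-1)^1*69 + (-1)^2*57 + (-1)^3*44 + (-1)^4*54 + (-1)^5*? + (-1)^6*65 + (-1)^7*62=0
rank(M)=15


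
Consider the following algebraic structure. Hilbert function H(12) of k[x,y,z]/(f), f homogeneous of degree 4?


C(14,2)-C(10,2)=91-45=46


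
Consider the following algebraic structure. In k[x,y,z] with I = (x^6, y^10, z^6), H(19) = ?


Need i<6, j<10, k<6 with i+j+k=19.
For each i, j ranges over max(0,19-i-5)..min(9,19-i):
  i=0: j in [14,9] -> 0
  i=1: j in [13,9] -> 0
  i=2: j in [12,9] -> 0
  i=3: j in [11,9] -> 0
  i=4: j in [10,9] -> 0
  i=5: j in [9,9] -> 1
H(19) = 0+0+0+0+0+1 = 1


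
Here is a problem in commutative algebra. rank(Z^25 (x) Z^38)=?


rank(M(x)N) = rank(M)*rank(N)
25*38 = 950


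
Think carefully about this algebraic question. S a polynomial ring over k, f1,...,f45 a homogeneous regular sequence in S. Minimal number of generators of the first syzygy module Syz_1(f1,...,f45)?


Regular sequence => Koszul complex is the minimal free resolution.
Syz_1 minimally generated by Koszul relations f_i*e_j - f_j*e_i (i<j): mu(Syz_1) = beta_2 = C(m,2) = m(m-1)/2
m=45
45*44/2 = 990


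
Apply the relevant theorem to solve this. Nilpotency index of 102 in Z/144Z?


102^k mod 144:
k=1: 102
k=2: 36
k=3: 72
k=4: 0
First zero at k = 4


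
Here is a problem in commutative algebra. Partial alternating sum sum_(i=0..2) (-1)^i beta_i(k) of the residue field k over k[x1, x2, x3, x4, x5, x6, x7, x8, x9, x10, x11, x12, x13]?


Koszul resolution: beta_i(k)=C(n,i), n=13
sum_(i=0..p) (-1)^i C(n,i) = (-1)^p C(n-1,p)
(-1)^2*C(12,2) = (-1)^2*66 = 66


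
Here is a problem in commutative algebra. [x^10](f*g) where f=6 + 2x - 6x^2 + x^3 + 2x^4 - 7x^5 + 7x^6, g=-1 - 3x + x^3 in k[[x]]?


[x^10] = sum a_i*b_j, i+j=10
Sum=0


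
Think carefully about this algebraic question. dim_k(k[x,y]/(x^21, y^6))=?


Basis: x^i*y^j, i<21, j<6
21*6=126


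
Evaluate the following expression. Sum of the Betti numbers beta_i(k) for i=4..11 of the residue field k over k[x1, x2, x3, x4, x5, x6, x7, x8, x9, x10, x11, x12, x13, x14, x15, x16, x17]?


Koszul resolution: beta_i(k)=C(n,i), n=17
C(17,4)=2380, C(17,5)=6188, C(17,6)=12376, C(17,7)=19448, C(17,8)=24310, C(17,9)=24310, C(17,10)=19448, C(17,11)=12376
Sum=120836


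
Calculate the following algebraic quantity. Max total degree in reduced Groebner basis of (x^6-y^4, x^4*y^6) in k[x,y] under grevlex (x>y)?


LT(f1)=x^6, LT(f2)=x^4y^6, lcm=x^6y^6
S(f1,f2) = y^6*f1 - x^2*f2 = -y^10
Reduced GB = {f1, f2, y^10}; degrees 6, 10, 10
Max = 10


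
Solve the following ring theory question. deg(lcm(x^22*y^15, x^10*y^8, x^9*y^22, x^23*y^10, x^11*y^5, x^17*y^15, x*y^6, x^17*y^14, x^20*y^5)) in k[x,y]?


lcm = componentwise max:
x: max(22,10,9,23,11,17,1,17,20)=23
y: max(15,8,22,10,5,15,6,14,5)=22
Total=23+22=45


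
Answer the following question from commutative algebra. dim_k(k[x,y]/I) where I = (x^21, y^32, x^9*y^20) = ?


k[x,y]/I, I = (x^21, y^32, x^9*y^20)
Rect: 21x32=672. Corner: (21-9)x(32-20)=144.
dim = 672-144 = 528


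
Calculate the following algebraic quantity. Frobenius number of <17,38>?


gcd(17,38)=1 => F=ab-a-b=17*38-17-38=646-55=591


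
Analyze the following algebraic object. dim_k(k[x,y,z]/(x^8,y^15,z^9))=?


Basis: x^iy^jz^k, i<8,j<15,k<9
8*15*9=1080


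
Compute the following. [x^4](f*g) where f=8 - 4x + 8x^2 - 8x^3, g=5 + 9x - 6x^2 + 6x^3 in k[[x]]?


[x^4] = sum a_i*b_j, i+j=4
  -4*6=-24
  8*-6=-48
  -8*9=-72
Sum=-144


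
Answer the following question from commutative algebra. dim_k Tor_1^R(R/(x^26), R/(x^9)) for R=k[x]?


Tor_1(R/I,R/J)=(I cap J)/IJ=(x^26)/(x^35)
dim=35-26=min(26,9)=9


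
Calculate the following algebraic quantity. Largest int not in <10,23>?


gcd(10,23)=1 => F=ab-a-b=10*23-10-23=230-33=197


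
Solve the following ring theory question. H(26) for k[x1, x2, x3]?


C(d+n-1,n-1)=C(28,2)=378


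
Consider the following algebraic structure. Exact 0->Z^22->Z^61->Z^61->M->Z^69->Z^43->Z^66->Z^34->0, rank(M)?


Alt sum=0:
(-1)^0*22 + (-1)^1*61 + (-1)^2*61 + (-1)^3*? + (-1)^4*69 + (-1)^5*43 + (-1)^6*66 + (-1)^7*34=0
rank(M)=80


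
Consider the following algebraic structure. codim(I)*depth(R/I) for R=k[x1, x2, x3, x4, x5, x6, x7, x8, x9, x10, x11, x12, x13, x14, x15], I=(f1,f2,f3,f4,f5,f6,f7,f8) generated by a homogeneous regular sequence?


codim=8, depth=dim(R/I)=15-8=7
Product=8*7=56


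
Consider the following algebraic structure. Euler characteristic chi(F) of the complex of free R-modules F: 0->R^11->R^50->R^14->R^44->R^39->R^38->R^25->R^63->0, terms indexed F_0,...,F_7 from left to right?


chi = sum (-1)^i * rank:
(-1)^0*11=11
(-1)^1*50=-50
(-1)^2*14=14
(-1)^3*44=-44
(-1)^4*39=39
(-1)^5*38=-38
(-1)^6*25=25
(-1)^7*63=-63
chi=-106


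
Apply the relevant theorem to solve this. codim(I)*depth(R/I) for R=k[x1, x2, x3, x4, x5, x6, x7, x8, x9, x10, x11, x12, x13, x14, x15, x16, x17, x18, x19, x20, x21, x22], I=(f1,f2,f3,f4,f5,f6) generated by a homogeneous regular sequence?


codim=6, depth=dim(R/I)=22-6=16
Product=6*16=96


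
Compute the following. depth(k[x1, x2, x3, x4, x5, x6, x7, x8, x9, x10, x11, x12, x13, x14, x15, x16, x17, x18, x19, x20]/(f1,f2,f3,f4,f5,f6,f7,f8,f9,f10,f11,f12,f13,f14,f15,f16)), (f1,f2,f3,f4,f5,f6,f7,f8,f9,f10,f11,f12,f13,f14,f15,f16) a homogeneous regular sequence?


depth(R)=20
depth(R/I)=20-16=4


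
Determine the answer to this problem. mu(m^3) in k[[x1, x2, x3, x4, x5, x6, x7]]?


C(n+d-1,d)=C(9,3)=84


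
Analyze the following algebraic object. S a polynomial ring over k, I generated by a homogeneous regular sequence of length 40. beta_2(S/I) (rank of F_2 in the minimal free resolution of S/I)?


Regular sequence => Koszul complex is the minimal free resolution.
Syz_1 minimally generated by Koszul relations f_i*e_j - f_j*e_i (i<j): mu(Syz_1) = beta_2 = C(m,2) = m(m-1)/2
m=40
40*39/2 = 780


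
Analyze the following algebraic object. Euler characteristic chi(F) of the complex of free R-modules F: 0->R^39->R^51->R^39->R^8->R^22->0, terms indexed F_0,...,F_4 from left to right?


chi = sum (-1)^i * rank:
(-1)^0*39=39
(-1)^1*51=-51
(-1)^2*39=39
(-1)^3*8=-8
(-1)^4*22=22
chi=41


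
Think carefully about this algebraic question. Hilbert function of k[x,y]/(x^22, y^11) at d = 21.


k[x,y], I = (x^22, y^11), d = 21
Need i < 22 and d-i < 11.
Range: 11 <= i <= 21.
H(21) = 11


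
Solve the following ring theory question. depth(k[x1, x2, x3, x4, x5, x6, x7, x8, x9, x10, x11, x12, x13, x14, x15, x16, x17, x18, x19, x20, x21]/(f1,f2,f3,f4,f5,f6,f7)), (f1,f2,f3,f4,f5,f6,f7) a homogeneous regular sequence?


depth(R)=21
depth(R/I)=21-7=14


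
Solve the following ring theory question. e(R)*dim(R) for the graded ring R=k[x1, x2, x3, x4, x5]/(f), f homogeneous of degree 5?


e(R)=deg(f)=5, dim(R)=5-1=4
e*dim=5*4=20


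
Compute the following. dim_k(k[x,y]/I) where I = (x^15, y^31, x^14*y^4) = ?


k[x,y]/I, I = (x^15, y^31, x^14*y^4)
Rect: 15x31=465. Corner: (15-14)x(31-4)=27.
dim = 465-27 = 438


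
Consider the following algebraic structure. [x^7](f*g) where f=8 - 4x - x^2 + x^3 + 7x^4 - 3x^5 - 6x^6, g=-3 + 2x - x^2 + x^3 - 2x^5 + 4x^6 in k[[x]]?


[x^7] = sum a_i*b_j, i+j=7
  -4*4=-16
  -1*-2=2
  7*1=7
  -3*-1=3
  -6*2=-12
Sum=-16


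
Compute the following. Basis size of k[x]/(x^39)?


Basis: 1,x,...,x^38
dim=39


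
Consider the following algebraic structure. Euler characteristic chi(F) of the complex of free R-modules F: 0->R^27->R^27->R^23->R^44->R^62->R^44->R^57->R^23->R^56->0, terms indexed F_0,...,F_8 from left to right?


chi = sum (-1)^i * rank:
(-1)^0*27=27
(-1)^1*27=-27
(-1)^2*23=23
(-1)^3*44=-44
(-1)^4*62=62
(-1)^5*44=-44
(-1)^6*57=57
(-1)^7*23=-23
(-1)^8*56=56
chi=87


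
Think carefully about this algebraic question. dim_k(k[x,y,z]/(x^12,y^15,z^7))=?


Basis: x^iy^jz^k, i<12,j<15,k<7
12*15*7=1260


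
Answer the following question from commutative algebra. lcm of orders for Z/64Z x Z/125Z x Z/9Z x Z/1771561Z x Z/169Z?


Exponent = lcm of the cyclic orders; pairwise coprime => product.
2^6*5^3*3^2*11^6*13^2=64*125*9*1771561*169=21556354248000


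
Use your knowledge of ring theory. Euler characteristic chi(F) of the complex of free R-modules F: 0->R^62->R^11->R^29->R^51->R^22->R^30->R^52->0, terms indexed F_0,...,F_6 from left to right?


chi = sum (-1)^i * rank:
(-1)^0*62=62
(-1)^1*11=-11
(-1)^2*29=29
(-1)^3*51=-51
(-1)^4*22=22
(-1)^5*30=-30
(-1)^6*52=52
chi=73


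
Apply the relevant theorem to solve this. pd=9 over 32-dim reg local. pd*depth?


pd+depth=32
depth=32-9=23
pd*depth=9*23=207


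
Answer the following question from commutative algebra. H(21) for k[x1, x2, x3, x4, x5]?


C(d+n-1,n-1)=C(25,4)=12650


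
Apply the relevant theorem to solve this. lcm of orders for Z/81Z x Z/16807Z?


Exponent = lcm of the cyclic orders; pairwise coprime => product.
3^4*7^5=81*16807=1361367


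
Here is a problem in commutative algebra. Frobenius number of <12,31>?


gcd(12,31)=1 => F=ab-a-b=12*31-12-31=372-43=329


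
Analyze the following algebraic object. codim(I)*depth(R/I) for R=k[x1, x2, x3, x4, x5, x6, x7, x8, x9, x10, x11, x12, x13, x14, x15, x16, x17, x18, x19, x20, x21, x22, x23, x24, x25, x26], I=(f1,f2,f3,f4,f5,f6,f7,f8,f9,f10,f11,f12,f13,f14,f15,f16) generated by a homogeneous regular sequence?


codim=16, depth=dim(R/I)=26-16=10
Product=16*10=160


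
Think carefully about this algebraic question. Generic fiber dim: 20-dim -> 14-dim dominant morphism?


dim(fiber)=dim(X)-dim(Y)=20-14=6


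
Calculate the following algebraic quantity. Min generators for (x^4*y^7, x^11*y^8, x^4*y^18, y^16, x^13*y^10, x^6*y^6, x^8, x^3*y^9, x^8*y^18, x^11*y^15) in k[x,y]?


Remove redundant (divisible by others).
x^11*y^8 redundant.
x^11*y^15 redundant.
x^13*y^10 redundant.
x^8*y^18 redundant.
x^4*y^18 redundant.
Min: x^8, x^6*y^6, x^4*y^7, x^3*y^9, y^16
Count=5


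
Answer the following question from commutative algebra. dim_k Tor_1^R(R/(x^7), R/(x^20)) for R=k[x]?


Tor_1(R/I,R/J)=(I cap J)/IJ=(x^20)/(x^27)
dim=27-20=min(7,20)=7


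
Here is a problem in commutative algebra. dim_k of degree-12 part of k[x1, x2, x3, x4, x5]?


C(d+n-1,n-1)=C(16,4)=1820


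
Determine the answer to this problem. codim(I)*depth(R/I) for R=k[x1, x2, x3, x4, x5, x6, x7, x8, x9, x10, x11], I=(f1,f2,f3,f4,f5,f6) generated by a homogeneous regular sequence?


codim=6, depth=dim(R/I)=11-6=5
Product=6*5=30


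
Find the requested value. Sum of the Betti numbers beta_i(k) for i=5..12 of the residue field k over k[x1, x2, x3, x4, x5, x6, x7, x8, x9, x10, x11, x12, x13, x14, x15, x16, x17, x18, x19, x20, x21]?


Koszul resolution: beta_i(k)=C(n,i), n=21
C(21,5)=20349, C(21,6)=54264, C(21,7)=116280, C(21,8)=203490, C(21,9)=293930, C(21,10)=352716, C(21,11)=352716, C(21,12)=293930
Sum=1687675


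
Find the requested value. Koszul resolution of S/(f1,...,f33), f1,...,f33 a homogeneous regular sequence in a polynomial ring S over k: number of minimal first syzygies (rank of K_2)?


Regular sequence => Koszul complex is the minimal free resolution.
Syz_1 minimally generated by Koszul relations f_i*e_j - f_j*e_i (i<j): mu(Syz_1) = beta_2 = C(m,2) = m(m-1)/2
m=33
33*32/2 = 528


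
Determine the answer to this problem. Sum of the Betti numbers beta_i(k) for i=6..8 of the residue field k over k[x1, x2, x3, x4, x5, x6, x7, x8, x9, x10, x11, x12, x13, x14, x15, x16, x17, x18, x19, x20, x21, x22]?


Koszul resolution: beta_i(k)=C(n,i), n=22
C(22,6)=74613, C(22,7)=170544, C(22,8)=319770
Sum=564927


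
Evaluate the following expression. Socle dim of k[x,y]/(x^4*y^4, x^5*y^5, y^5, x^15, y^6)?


Socle = ann(m) = span of standard monomials u with x*u, y*u in I (staircase corners).
Redundant generators: y^6, x^5*y^5
Minimal generators: x^15, x^4*y^4, y^5
Corners: x^3y^4, x^14y^3
Socle dim=2


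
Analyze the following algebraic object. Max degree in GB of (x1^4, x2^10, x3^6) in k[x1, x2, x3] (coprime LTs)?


Pure powers, coprime LTs => already GB.
Degrees: 4, 10, 6
Max=10


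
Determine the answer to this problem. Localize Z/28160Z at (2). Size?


2-primary part: 28160=2^9*55
Size=2^9=512


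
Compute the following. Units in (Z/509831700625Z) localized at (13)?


Local ring = Z/815730721Z.
phi(815730721) = 13^7*(13-1) = 752982204


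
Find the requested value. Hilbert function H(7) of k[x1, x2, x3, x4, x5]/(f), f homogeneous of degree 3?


C(11,4)-C(8,4)=330-70=260


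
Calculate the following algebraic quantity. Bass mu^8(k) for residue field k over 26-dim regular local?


C(n,i)=C(26,8)=1562275


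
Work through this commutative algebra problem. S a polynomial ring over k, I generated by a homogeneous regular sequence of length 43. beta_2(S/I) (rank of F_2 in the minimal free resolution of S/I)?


Regular sequence => Koszul complex is the minimal free resolution.
Syz_1 minimally generated by Koszul relations f_i*e_j - f_j*e_i (i<j): mu(Syz_1) = beta_2 = C(m,2) = m(m-1)/2
m=43
43*42/2 = 903


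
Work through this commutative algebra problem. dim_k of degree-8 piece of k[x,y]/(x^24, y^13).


k[x,y], I = (x^24, y^13), d = 8
Need i < 24 and d-i < 13.
Range: 0 <= i <= 8.
H(8) = 9


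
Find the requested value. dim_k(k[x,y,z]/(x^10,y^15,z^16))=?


Basis: x^iy^jz^k, i<10,j<15,k<16
10*15*16=2400


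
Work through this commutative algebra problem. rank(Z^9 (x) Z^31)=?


rank(M(x)N) = rank(M)*rank(N)
9*31 = 279


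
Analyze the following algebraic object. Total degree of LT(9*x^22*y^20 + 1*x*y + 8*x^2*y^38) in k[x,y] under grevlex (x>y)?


LT: 9*x^22*y^20
deg_x=22, deg_y=20
Total=22+20=42


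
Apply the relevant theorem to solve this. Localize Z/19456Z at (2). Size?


2-primary part: 19456=2^10*19
Size=2^10=1024


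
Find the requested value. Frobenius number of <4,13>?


gcd(4,13)=1 => F=ab-a-b=4*13-4-13=52-17=35


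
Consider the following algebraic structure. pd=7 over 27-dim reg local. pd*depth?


pd+depth=27
depth=27-7=20
pd*depth=7*20=140


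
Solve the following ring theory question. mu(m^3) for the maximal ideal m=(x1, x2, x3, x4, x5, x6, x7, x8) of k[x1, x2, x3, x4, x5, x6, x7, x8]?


Graded Nakayama: mu(m^d) = dim_k (m^d/m^(d+1)) = #degree-3 monomials in 8 vars
C(n+d-1,d)=C(10,3)=120


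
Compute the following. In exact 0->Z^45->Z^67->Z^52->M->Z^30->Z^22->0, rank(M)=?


Alt sum=0:
(-1)^0*45 + (-1)^1*67 + (-1)^2*52 + (-1)^3*? + (-1)^4*30 + (-1)^5*22=0
rank(M)=38


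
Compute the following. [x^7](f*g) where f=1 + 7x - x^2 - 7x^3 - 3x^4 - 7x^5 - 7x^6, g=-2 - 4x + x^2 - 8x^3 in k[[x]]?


[x^7] = sum a_i*b_j, i+j=7
  -3*-8=24
  -7*1=-7
  -7*-4=28
Sum=45


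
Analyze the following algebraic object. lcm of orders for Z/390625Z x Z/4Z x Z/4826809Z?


Exponent = lcm of the cyclic orders; pairwise coprime => product.
5^8*2^2*13^6=390625*4*4826809=7541889062500


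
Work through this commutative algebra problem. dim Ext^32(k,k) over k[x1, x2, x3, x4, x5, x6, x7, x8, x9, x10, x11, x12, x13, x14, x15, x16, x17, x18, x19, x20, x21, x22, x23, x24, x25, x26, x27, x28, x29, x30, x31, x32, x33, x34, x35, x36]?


C(n,i)=C(36,32)=58905


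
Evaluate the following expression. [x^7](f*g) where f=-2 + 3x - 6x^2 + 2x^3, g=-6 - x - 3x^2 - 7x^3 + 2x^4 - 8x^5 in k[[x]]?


[x^7] = sum a_i*b_j, i+j=7
  -6*-8=48
  2*2=4
Sum=52


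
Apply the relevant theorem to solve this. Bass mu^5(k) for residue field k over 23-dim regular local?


C(n,i)=C(23,5)=33649


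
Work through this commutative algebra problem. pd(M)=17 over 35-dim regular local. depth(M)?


pd+depth=depth(R)=35
depth=35-17=18


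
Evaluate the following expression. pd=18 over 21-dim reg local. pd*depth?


pd+depth=21
depth=21-18=3
pd*depth=18*3=54


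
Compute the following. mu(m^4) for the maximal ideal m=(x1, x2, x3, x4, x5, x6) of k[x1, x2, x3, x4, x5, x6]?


Graded Nakayama: mu(m^d) = dim_k (m^d/m^(d+1)) = #degree-4 monomials in 6 vars
C(n+d-1,d)=C(9,4)=126


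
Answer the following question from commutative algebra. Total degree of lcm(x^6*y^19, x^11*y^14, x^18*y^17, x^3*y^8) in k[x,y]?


lcm = componentwise max:
x: max(6,11,18,3)=18
y: max(19,14,17,8)=19
Total=18+19=37


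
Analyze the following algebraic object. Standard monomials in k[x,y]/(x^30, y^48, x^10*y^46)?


k[x,y]/I, I = (x^30, y^48, x^10*y^46)
Rect: 30x48=1440. Corner: (30-10)x(48-46)=40.
dim = 1440-40 = 1400


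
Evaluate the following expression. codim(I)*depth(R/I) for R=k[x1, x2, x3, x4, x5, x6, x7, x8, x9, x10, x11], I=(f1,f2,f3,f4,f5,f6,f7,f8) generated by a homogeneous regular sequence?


codim=8, depth=dim(R/I)=11-8=3
Product=8*3=24


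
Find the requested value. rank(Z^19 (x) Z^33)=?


rank(M(x)N) = rank(M)*rank(N)
19*33 = 627


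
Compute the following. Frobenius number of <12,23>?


gcd(12,23)=1 => F=ab-a-b=12*23-12-23=276-35=241


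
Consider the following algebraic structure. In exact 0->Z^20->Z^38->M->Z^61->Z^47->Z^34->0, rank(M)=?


Alt sum=0:
(-1)^0*20 + (-1)^1*38 + (-1)^2*? + (-1)^3*61 + (-1)^4*47 + (-1)^5*34=0
rank(M)=66


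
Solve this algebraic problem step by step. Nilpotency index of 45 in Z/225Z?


45^k mod 225:
k=1: 45
k=2: 0
First zero at k = 2


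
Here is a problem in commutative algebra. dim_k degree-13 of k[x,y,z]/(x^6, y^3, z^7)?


Need i<6, j<3, k<7 with i+j+k=13.
For each i, j ranges over max(0,13-i-6)..min(2,13-i):
  i=0: j in [7,2] -> 0
  i=1: j in [6,2] -> 0
  i=2: j in [5,2] -> 0
  i=3: j in [4,2] -> 0
  i=4: j in [3,2] -> 0
  i=5: j in [2,2] -> 1
H(13) = 0+0+0+0+0+1 = 1


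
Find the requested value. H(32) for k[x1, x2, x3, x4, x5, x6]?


C(d+n-1,n-1)=C(37,5)=435897


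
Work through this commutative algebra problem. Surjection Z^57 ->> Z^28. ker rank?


rank(ker) = 57-28 = 29


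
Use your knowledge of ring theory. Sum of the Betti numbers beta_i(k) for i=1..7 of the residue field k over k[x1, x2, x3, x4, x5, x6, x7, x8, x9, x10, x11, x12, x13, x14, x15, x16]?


Koszul resolution: beta_i(k)=C(n,i), n=16
C(16,1)=16, C(16,2)=120, C(16,3)=560, C(16,4)=1820, C(16,5)=4368, C(16,6)=8008, C(16,7)=11440
Sum=26332


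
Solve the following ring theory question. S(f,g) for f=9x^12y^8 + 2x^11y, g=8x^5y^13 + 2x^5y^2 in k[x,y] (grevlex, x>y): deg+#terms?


LT(f)=9x^12y^8, LT(g)=8x^5y^13
lcm(LM)=x^12y^13
S(f,g) (scaled by 72 to clear denominators) = 8y^5*f - 9x^7*g = 16x^11y^6 - 18x^12y^2
2 terms, deg 17.
17+2=19


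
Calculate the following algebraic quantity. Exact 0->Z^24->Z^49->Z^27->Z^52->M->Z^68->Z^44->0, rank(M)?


Alt sum=0:
(-1)^0*24 + (-1)^1*49 + (-1)^2*27 + (-1)^3*52 + (-1)^4*? + (-1)^5*68 + (-1)^6*44=0
rank(M)=74


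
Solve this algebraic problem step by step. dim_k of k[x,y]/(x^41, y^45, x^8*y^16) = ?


k[x,y]/I, I = (x^41, y^45, x^8*y^16)
Rect: 41x45=1845. Corner: (41-8)x(45-16)=957.
dim = 1845-957 = 888


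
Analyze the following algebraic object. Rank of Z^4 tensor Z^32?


rank(M(x)N) = rank(M)*rank(N)
4*32 = 128


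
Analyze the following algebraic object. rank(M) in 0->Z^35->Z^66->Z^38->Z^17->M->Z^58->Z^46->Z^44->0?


Alt sum=0:
(-1)^0*35 + (-1)^1*66 + (-1)^2*38 + (-1)^3*17 + (-1)^4*? + (-1)^5*58 + (-1)^6*46 + (-1)^7*44=0
rank(M)=66


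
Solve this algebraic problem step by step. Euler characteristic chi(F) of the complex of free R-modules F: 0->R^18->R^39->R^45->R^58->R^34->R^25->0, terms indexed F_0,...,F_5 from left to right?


chi = sum (-1)^i * rank:
(-1)^0*18=18
(-1)^1*39=-39
(-1)^2*45=45
(-1)^3*58=-58
(-1)^4*34=34
(-1)^5*25=-25
chi=-25


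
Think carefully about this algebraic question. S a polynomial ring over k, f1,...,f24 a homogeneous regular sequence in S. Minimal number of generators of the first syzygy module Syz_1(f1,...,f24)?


Regular sequence => Koszul complex is the minimal free resolution.
Syz_1 minimally generated by Koszul relations f_i*e_j - f_j*e_i (i<j): mu(Syz_1) = beta_2 = C(m,2) = m(m-1)/2
m=24
24*23/2 = 276


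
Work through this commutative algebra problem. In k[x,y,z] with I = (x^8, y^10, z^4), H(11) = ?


Need i<8, j<10, k<4 with i+j+k=11.
For each i, j ranges over max(0,11-i-3)..min(9,11-i):
  i=0: j in [8,9] -> 2
  i=1: j in [7,9] -> 3
  i=2: j in [6,9] -> 4
  i=3: j in [5,8] -> 4
  i=4: j in [4,7] -> 4
  i=5: j in [3,6] -> 4
  i=6: j in [2,5] -> 4
  i=7: j in [1,4] -> 4
H(11) = 2+3+4+4+4+4+4+4 = 29


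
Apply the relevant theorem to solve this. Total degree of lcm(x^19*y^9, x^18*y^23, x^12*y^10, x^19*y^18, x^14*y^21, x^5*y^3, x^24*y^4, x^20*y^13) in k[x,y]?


lcm = componentwise max:
x: max(19,18,12,19,14,5,24,20)=24
y: max(9,23,10,18,21,3,4,13)=23
Total=24+23=47


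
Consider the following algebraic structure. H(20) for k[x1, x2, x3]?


C(d+n-1,n-1)=C(22,2)=231


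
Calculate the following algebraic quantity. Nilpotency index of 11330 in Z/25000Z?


11330^k mod 25000:
k=1: 11330
k=2: 18900
k=3: 12000
k=4: 10000
k=5: 0
First zero at k = 5


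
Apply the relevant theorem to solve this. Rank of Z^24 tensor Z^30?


rank(M(x)N) = rank(M)*rank(N)
24*30 = 720


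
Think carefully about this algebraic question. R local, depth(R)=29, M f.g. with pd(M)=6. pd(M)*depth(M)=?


pd+depth=29
depth=29-6=23
pd*depth=6*23=138


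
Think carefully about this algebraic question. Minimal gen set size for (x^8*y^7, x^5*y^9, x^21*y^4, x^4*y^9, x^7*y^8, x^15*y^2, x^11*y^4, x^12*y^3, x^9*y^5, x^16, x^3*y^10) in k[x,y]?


Remove redundant (divisible by others).
x^21*y^4 redundant.
x^5*y^9 redundant.
Min: x^16, x^15*y^2, x^12*y^3, x^11*y^4, x^9*y^5, x^8*y^7, x^7*y^8, x^4*y^9, x^3*y^10
Count=9


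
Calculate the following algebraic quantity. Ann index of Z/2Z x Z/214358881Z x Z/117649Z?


Exponent = lcm of the cyclic orders; pairwise coprime => product.
2^1*11^8*7^6=2*214358881*117649=50438215981538


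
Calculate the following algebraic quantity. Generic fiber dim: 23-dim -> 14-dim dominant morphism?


dim(fiber)=dim(X)-dim(Y)=23-14=9


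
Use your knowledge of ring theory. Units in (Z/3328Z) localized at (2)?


Local ring = Z/256Z.
phi(256) = 2^7*(2-1) = 128


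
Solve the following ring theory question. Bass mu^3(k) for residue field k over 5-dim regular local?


C(n,i)=C(5,3)=10


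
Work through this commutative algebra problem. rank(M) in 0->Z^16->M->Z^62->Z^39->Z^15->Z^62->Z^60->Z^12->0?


Alt sum=0:
(-1)^0*16 + (-1)^1*? + (-1)^2*62 + (-1)^3*39 + (-1)^4*15 + (-1)^5*62 + (-1)^6*60 + (-1)^7*12=0
rank(M)=40


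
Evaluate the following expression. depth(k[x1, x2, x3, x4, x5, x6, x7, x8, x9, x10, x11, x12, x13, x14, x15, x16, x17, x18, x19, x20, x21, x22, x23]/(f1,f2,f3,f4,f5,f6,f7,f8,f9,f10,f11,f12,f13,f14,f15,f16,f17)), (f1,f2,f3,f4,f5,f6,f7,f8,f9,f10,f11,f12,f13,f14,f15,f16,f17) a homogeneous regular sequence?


depth(R)=23
depth(R/I)=23-17=6


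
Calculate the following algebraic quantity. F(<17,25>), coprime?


gcd(17,25)=1 => F=ab-a-b=17*25-17-25=425-42=383


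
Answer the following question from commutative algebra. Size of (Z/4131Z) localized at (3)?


3-primary part: 4131=3^5*17
Size=3^5=243


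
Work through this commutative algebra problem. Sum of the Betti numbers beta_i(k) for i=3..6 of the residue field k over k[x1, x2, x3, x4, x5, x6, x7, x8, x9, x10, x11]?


Koszul resolution: beta_i(k)=C(n,i), n=11
C(11,3)=165, C(11,4)=330, C(11,5)=462, C(11,6)=462
Sum=1419


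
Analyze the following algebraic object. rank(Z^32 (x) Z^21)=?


rank(M(x)N) = rank(M)*rank(N)
32*21 = 672


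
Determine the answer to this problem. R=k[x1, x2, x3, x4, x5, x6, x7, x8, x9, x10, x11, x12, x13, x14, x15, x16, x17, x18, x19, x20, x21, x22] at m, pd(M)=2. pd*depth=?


pd+depth=22
depth=22-2=20
pd*depth=2*20=40


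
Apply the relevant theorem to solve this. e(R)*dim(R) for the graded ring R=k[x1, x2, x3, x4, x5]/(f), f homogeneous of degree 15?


e(R)=deg(f)=15, dim(R)=5-1=4
e*dim=15*4=60


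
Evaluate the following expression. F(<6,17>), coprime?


gcd(6,17)=1 => F=ab-a-b=6*17-6-17=102-23=79


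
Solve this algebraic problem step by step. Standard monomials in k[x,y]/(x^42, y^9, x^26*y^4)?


k[x,y]/I, I = (x^42, y^9, x^26*y^4)
Rect: 42x9=378. Corner: (42-26)x(9-4)=80.
dim = 378-80 = 298


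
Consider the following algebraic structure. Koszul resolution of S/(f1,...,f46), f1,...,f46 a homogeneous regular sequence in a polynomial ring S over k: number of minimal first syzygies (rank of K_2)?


Regular sequence => Koszul complex is the minimal free resolution.
Syz_1 minimally generated by Koszul relations f_i*e_j - f_j*e_i (i<j): mu(Syz_1) = beta_2 = C(m,2) = m(m-1)/2
m=46
46*45/2 = 1035


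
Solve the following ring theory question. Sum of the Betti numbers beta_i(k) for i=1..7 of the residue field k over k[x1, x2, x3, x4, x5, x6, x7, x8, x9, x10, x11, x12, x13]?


Koszul resolution: beta_i(k)=C(n,i), n=13
C(13,1)=13, C(13,2)=78, C(13,3)=286, C(13,4)=715, C(13,5)=1287, C(13,6)=1716, C(13,7)=1716
Sum=5811
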